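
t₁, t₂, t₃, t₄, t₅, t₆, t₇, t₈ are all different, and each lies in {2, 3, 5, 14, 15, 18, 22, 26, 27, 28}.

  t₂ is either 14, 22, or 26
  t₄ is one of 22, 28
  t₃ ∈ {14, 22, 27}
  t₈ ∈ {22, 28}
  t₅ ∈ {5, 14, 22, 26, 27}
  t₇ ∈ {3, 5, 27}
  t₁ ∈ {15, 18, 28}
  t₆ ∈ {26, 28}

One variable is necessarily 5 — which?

t₅

The 2 variables t₄ and t₈ are confined to {22, 28}, which locks those values in; drop them from t₁, t₂, t₃, t₅, t₆.
That leaves t₆ = 26. So t₂, t₅ can't be 26.
t₂ has just one choice, so t₂ = 14. Strike 14 from t₃, t₅.
t₃ must be 27 (only option left). Eliminate 27 elsewhere: t₅, t₇.
So 5 goes to t₅.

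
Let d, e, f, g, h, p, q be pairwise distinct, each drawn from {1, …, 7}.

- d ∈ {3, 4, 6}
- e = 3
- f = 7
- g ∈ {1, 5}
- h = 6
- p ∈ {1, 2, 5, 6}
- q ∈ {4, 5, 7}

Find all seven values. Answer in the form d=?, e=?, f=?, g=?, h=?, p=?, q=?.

e has just one choice, so e = 3. Strike 3 from d.
f has just one choice, so f = 7. Eliminate 7 elsewhere: q.
h must be 6 (only option left). Strike 6 from d, p.
d's domain is down to {4}, so d = 4. Strike 4 from q.
q must be 5 (only option left). Remove 5 from g, p.
That leaves g = 1. Eliminate 1 elsewhere: p.
That leaves p = 2.

d=4, e=3, f=7, g=1, h=6, p=2, q=5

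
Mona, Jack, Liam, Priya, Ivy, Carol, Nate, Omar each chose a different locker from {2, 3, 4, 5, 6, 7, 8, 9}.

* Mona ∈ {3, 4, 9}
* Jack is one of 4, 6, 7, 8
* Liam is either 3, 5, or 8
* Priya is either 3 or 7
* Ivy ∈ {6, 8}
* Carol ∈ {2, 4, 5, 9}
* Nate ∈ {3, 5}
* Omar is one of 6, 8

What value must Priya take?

7

Among the 8 variables, 2 fits only Carol (and all 8 values in {2, 3, 4, 5, 6, 7, 8, 9} must be used), so Carol = 2.
The 7 still-open variables together cover exactly {3, 4, 5, 6, 7, 8, 9} — 7 values for 7 variables — and 9 appears only in Mona's list, so Mona = 9.
The 6 still-open variables draw from only 6 values {3, 4, 5, 6, 7, 8}, so each is used; only Jack can be 4, hence Jack = 4.
Among the 5 still-open variables, 7 fits only Priya (and all 5 values in {3, 5, 6, 7, 8} must be used), so Priya = 7.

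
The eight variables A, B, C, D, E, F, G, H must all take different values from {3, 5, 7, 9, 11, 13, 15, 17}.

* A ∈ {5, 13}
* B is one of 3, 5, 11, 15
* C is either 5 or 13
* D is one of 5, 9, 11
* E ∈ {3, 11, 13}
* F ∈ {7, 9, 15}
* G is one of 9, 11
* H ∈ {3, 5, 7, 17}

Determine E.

The 8 variables draw from only 8 values {3, 5, 7, 9, 11, 13, 15, 17}, so each is used; only H can be 17, hence H = 17.
The 7 still-open variables draw from only 7 values {3, 5, 7, 9, 11, 13, 15}, so each is used; only F can be 7, hence F = 7.
The 6 still-open variables together cover exactly {3, 5, 9, 11, 13, 15} — 6 values for 6 variables — and 15 appears only in B's list, so B = 15.
The 5 still-open variables draw from only 5 values {3, 5, 9, 11, 13}, so each is used; only E can be 3, hence E = 3.

3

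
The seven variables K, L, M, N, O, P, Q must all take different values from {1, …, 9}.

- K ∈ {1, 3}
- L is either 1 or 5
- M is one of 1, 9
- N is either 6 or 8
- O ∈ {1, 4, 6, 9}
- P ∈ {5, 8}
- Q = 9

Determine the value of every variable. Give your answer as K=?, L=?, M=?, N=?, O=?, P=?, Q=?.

K=3, L=5, M=1, N=6, O=4, P=8, Q=9

Q has just one choice, so Q = 9. Eliminate 9 elsewhere: M, O.
M must be 1 (only option left). Strike 1 from K, L, O.
K's domain is down to {3}, so K = 3.
That leaves L = 5. Remove 5 from P.
P's domain is down to {8}, so P = 8. Eliminate 8 elsewhere: N.
N must be 6 (only option left). So O can't be 6.
That leaves O = 4.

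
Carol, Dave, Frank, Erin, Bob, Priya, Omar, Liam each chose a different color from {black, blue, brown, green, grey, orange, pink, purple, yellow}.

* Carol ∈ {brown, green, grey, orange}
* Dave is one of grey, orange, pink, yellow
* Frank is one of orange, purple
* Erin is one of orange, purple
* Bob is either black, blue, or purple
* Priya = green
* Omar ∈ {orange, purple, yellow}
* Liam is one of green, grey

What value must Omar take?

yellow

Priya has just one choice, so Priya = green. Remove green from Carol, Liam.
Liam must be grey (only option left). Eliminate grey elsewhere: Carol, Dave.
The 2 variables Frank and Erin are confined to {orange, purple}, which locks those values in; drop them from Carol, Dave, Bob, Omar.
So Omar = yellow.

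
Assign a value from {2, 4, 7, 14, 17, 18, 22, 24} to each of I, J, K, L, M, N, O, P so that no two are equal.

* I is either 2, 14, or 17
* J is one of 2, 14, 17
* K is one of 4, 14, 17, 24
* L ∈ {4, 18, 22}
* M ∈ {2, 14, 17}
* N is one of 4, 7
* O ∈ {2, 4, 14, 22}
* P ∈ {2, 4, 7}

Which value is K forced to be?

The 8 variables together cover exactly {2, 4, 7, 14, 17, 18, 22, 24} — 8 values for 8 variables — and 18 appears only in L's list, so L = 18.
The 7 still-open variables together cover exactly {2, 4, 7, 14, 17, 22, 24} — 7 values for 7 variables — and 22 appears only in O's list, so O = 22.
The 6 still-open variables together cover exactly {2, 4, 7, 14, 17, 24} — 6 values for 6 variables — and 24 appears only in K's list, so K = 24.

24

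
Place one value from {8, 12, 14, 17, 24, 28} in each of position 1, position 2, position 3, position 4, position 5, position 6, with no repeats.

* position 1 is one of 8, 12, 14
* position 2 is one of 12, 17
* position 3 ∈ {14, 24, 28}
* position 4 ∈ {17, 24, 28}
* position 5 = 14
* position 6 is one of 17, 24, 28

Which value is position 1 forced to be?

8

position 5 has just one choice, so position 5 = 14. Eliminate 14 elsewhere: position 1, position 3.
The 5 still-open variables together cover exactly {8, 12, 17, 24, 28} — 5 values for 5 variables — and 8 appears only in position 1's list, so position 1 = 8.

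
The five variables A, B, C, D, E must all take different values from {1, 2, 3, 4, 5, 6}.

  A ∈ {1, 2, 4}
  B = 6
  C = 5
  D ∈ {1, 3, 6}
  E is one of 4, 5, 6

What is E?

B has just one choice, so B = 6. So D, E can't be 6.
That leaves C = 5. Eliminate 5 elsewhere: E.
So E = 4.

4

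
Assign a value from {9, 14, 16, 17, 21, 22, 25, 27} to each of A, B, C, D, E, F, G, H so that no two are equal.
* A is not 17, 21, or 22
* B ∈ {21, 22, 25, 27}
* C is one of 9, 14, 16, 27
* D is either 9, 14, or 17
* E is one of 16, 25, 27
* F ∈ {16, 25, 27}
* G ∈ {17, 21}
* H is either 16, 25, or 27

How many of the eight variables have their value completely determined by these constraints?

3

The 8 variables together cover exactly {9, 14, 16, 17, 21, 22, 25, 27} — 8 values for 8 variables — and 22 appears only in B's list, so B = 22.
The 7 still-open variables together cover exactly {9, 14, 16, 17, 21, 25, 27} — 7 values for 7 variables — and 21 appears only in G's list, so G = 21.
Among the 6 still-open variables, 17 fits only D (and all 6 values in {9, 14, 16, 17, 25, 27} must be used), so D = 17.
E, F, H share exactly the 3 values {16, 25, 27}; by pigeonhole those values go to them, so strike 16, 25, 27 from A, C.
Determined: B=22, D=17, G=21. The other variables each still have more than one consistent value. That makes 3.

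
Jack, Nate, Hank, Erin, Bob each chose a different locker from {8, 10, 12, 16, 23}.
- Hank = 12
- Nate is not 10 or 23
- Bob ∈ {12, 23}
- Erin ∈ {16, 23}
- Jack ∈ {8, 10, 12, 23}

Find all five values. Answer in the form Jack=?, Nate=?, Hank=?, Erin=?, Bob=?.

Jack=10, Nate=8, Hank=12, Erin=16, Bob=23

Hank has just one choice, so Hank = 12. Strike 12 from Jack, Nate, Bob.
Bob's domain is down to {23}, so Bob = 23. Remove 23 from Jack, Erin.
Erin's domain is down to {16}, so Erin = 16. Strike 16 from Nate.
Nate has just one choice, so Nate = 8. Strike 8 from Jack.
Jack has just one choice, so Jack = 10.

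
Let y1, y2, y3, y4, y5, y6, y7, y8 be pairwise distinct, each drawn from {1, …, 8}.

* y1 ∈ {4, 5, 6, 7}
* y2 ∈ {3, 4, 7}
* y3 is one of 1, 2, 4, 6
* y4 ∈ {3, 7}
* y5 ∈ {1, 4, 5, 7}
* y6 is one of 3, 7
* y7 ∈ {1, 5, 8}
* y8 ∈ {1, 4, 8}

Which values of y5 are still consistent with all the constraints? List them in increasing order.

The 8 variables draw from only 8 values {1, 2, 3, 4, 5, 6, 7, 8}, so each is used; only y3 can be 2, hence y3 = 2.
The 7 still-open variables draw from only 7 values {1, 3, 4, 5, 6, 7, 8}, so each is used; only y1 can be 6, hence y1 = 6.
y4 and y6 share exactly the 2 values {3, 7}; by pigeonhole those values go to them, so strike 3, 7 from y2, y5.
That leaves y2 = 4. So y5, y8 can't be 4.
No further eliminations apply; y5 can still be any of 1, 5.

1, 5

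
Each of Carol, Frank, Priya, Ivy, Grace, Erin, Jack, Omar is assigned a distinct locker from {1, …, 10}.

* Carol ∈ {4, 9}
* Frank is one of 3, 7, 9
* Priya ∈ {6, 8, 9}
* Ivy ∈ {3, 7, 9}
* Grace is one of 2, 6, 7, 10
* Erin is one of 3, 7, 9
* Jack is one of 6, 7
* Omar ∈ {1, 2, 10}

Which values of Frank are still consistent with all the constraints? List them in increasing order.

Frank, Ivy, Erin between them cover only {3, 7, 9} — a naked triple. Remove those values from Carol, Priya, Grace, Jack.
That leaves Carol = 4.
Jack must be 6 (only option left). Remove 6 from Priya, Grace.
Priya must be 8 (only option left).
No further eliminations apply; Frank can still be any of 3, 7, 9.

3, 7, 9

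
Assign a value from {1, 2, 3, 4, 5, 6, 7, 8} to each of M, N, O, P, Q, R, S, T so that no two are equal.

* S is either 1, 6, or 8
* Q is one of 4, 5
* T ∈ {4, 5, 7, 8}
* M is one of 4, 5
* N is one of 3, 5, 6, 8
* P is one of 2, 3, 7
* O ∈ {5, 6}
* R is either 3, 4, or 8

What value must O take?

Among the 8 variables, 1 fits only S (and all 8 values in {1, 2, 3, 4, 5, 6, 7, 8} must be used), so S = 1.
The 7 still-open variables draw from only 7 values {2, 3, 4, 5, 6, 7, 8}, so each is used; only P can be 2, hence P = 2.
Among the 6 still-open variables, 7 fits only T (and all 6 values in {3, 4, 5, 6, 7, 8} must be used), so T = 7.
The 2 variables M and Q are confined to {4, 5}, which locks those values in; drop them from N, O, R.
So O = 6.

6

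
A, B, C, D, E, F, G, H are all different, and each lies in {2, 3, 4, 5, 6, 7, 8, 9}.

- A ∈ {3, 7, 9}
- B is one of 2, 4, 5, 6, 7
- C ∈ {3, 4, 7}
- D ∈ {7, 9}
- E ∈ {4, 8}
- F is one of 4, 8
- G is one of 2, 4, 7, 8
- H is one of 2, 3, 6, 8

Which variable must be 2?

The 8 variables draw from only 8 values {2, 3, 4, 5, 6, 7, 8, 9}, so each is used; only B can be 5, hence B = 5.
Among the 7 still-open variables, 6 fits only H (and all 7 values in {2, 3, 4, 6, 7, 8, 9} must be used), so H = 6.
The 6 still-open variables draw from only 6 values {2, 3, 4, 7, 8, 9}, so each is used; only G can be 2, hence G = 2.

G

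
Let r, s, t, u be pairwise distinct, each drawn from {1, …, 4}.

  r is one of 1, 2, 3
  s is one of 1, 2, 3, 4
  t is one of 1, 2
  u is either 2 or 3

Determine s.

4

Among the 4 variables, 4 fits only s (and all 4 values in {1, 2, 3, 4} must be used), so s = 4.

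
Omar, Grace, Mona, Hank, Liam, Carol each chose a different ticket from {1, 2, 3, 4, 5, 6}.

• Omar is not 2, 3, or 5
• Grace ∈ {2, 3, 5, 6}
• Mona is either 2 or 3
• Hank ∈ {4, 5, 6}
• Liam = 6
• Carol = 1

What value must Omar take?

4

Liam's domain is down to {6}, so Liam = 6. So Omar, Grace, Hank can't be 6.
Carol must be 1 (only option left). Strike 1 from Omar.
So Omar = 4.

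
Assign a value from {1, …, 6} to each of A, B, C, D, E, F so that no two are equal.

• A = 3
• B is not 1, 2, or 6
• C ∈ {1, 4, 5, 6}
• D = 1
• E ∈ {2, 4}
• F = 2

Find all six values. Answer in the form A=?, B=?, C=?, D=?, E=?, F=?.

A=3, B=5, C=6, D=1, E=4, F=2

A has just one choice, so A = 3. Strike 3 from B.
D's domain is down to {1}, so D = 1. So C can't be 1.
F's domain is down to {2}, so F = 2. Remove 2 from E.
E's domain is down to {4}, so E = 4. Remove 4 from B, C.
That leaves B = 5. Strike 5 from C.
C must be 6 (only option left).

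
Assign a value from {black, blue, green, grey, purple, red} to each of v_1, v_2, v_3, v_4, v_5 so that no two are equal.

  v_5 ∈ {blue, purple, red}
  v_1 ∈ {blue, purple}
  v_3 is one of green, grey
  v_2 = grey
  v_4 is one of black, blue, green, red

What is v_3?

green

v_2's domain is down to {grey}, so v_2 = grey. Remove grey from v_3.
So v_3 = green.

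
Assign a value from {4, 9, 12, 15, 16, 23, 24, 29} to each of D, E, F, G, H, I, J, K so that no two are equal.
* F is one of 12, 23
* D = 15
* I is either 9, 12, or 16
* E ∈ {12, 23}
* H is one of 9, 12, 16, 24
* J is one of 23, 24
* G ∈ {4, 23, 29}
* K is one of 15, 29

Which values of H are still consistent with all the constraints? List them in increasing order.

9, 16

D has just one choice, so D = 15. Eliminate 15 elsewhere: K.
That leaves K = 29. So G can't be 29.
Among the 6 still-open variables, 4 fits only G (and all 6 values in {4, 9, 12, 16, 23, 24} must be used), so G = 4.
E and F between them cover only {12, 23} — a naked pair. Remove those values from H, I, J.
J has just one choice, so J = 24. So H can't be 24.
No further eliminations apply; H can still be any of 9, 16.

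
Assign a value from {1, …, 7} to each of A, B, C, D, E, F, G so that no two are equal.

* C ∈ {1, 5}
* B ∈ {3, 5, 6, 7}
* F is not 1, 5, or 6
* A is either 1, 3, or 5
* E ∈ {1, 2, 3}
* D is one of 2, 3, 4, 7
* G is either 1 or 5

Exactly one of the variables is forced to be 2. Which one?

The 7 variables draw from only 7 values {1, 2, 3, 4, 5, 6, 7}, so each is used; only B can be 6, hence B = 6.
The 2 variables C and G are confined to {1, 5}, which locks those values in; drop them from A, E.
A has just one choice, so A = 3. Remove 3 from D, E, F.
So 2 goes to E.

E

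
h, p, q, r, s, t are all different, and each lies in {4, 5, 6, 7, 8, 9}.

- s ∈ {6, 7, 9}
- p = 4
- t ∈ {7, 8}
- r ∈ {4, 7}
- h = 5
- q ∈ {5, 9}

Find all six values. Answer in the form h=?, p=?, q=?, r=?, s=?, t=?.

h=5, p=4, q=9, r=7, s=6, t=8

h's domain is down to {5}, so h = 5. So q can't be 5.
p has just one choice, so p = 4. Eliminate 4 elsewhere: r.
q has just one choice, so q = 9. Eliminate 9 elsewhere: s.
r has just one choice, so r = 7. So s, t can't be 7.
s has just one choice, so s = 6.
t's domain is down to {8}, so t = 8.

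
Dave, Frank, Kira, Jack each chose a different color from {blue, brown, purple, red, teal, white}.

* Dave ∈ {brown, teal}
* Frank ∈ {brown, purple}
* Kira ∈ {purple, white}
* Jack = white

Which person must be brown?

Jack must be white (only option left). Eliminate white elsewhere: Kira.
Kira has just one choice, so Kira = purple. So Frank can't be purple.
So brown goes to Frank.

Frank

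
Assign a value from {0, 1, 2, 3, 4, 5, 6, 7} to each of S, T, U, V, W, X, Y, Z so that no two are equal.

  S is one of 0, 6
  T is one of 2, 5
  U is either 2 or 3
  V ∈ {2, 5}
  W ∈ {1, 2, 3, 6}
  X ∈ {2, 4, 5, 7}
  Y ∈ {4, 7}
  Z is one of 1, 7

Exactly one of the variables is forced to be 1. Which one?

Among the 8 variables, 0 fits only S (and all 8 values in {0, 1, 2, 3, 4, 5, 6, 7} must be used), so S = 0.
The 7 still-open variables together cover exactly {1, 2, 3, 4, 5, 6, 7} — 7 values for 7 variables — and 6 appears only in W's list, so W = 6.
Among the 6 still-open variables, 1 fits only Z (and all 6 values in {1, 2, 3, 4, 5, 7} must be used), so Z = 1.

Z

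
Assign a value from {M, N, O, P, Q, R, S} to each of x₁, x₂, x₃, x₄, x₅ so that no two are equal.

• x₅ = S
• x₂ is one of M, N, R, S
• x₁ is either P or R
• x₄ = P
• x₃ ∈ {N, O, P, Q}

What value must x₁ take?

R

x₄ has just one choice, so x₄ = P. Remove P from x₁, x₃.
So x₁ = R.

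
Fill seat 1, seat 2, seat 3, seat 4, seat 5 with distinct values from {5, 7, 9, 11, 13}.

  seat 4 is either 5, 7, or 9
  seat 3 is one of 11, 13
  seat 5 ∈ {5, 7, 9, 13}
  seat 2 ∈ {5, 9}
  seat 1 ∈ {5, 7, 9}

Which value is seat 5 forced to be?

13

Among the 5 variables, 11 fits only seat 3 (and all 5 values in {5, 7, 9, 11, 13} must be used), so seat 3 = 11.
Among the 4 still-open variables, 13 fits only seat 5 (and all 4 values in {5, 7, 9, 13} must be used), so seat 5 = 13.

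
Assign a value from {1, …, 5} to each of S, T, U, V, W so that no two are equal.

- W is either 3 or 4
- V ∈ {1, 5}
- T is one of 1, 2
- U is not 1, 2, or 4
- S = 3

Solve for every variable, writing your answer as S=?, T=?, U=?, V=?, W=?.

S's domain is down to {3}, so S = 3. Strike 3 from U, W.
That leaves U = 5. Eliminate 5 elsewhere: V.
V's domain is down to {1}, so V = 1. Remove 1 from T.
W must be 4 (only option left).
T's domain is down to {2}, so T = 2.

S=3, T=2, U=5, V=1, W=4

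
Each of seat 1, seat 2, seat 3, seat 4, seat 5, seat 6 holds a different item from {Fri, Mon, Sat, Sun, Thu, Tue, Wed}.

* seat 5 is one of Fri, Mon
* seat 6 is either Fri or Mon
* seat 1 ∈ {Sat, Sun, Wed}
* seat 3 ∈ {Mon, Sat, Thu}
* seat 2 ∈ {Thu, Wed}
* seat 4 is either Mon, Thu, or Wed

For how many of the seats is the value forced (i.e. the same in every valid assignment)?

Among the 6 variables, Sun fits only seat 1 (and all 6 values in {Fri, Mon, Sat, Sun, Thu, Wed} must be used), so seat 1 = Sun.
The 5 still-open variables draw from only 5 values {Fri, Mon, Sat, Thu, Wed}, so each is used; only seat 3 can be Sat, hence seat 3 = Sat.
The 2 variables seat 5 and seat 6 are confined to {Fri, Mon}, which locks those values in; drop them from seat 4.
Determined: seat 1=Sun, seat 3=Sat. The other seats each still have more than one consistent value. That makes 2.

2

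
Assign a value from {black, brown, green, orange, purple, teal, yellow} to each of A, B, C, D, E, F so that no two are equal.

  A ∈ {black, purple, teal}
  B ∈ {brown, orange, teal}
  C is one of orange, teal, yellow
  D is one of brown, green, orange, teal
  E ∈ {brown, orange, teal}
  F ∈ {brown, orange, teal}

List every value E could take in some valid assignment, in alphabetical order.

B, E, F between them cover only {brown, orange, teal} — a naked triple. Remove those values from A, C, D.
C has just one choice, so C = yellow.
D's domain is down to {green}, so D = green.
No further eliminations apply; E can still be any of brown, orange, teal.

brown, orange, teal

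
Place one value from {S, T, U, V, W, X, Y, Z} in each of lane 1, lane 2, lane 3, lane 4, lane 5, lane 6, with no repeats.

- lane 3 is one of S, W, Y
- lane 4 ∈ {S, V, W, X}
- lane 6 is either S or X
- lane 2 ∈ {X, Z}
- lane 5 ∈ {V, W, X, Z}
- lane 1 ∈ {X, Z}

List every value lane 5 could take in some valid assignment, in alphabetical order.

The 6 variables draw from only 6 values {S, V, W, X, Y, Z}, so each is used; only lane 3 can be Y, hence lane 3 = Y.
The 2 variables lane 1 and lane 2 are confined to {X, Z}, which locks those values in; drop them from lane 4, lane 5, lane 6.
lane 6 must be S (only option left). Remove S from lane 4.
No further eliminations apply; lane 5 can still be any of V, W.

V, W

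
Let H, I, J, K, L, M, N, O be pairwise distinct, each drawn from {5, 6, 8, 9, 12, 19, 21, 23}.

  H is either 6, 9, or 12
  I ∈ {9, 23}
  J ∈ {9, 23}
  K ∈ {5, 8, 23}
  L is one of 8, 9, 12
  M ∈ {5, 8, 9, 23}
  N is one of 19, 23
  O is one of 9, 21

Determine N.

19

The 8 variables draw from only 8 values {5, 6, 8, 9, 12, 19, 21, 23}, so each is used; only H can be 6, hence H = 6.
The 7 still-open variables together cover exactly {5, 8, 9, 12, 19, 21, 23} — 7 values for 7 variables — and 12 appears only in L's list, so L = 12.
Among the 6 still-open variables, 19 fits only N (and all 6 values in {5, 8, 9, 19, 21, 23} must be used), so N = 19.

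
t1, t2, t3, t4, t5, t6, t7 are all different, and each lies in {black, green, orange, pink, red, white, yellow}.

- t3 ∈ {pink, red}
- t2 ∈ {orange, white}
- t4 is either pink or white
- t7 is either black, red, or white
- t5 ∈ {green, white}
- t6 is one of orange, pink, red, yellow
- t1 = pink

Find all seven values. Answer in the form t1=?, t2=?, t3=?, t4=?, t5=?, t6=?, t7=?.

t1's domain is down to {pink}, so t1 = pink. Remove pink from t3, t4, t6.
t3's domain is down to {red}, so t3 = red. Eliminate red elsewhere: t6, t7.
That leaves t4 = white. Eliminate white elsewhere: t2, t5, t7.
t5's domain is down to {green}, so t5 = green.
t7 has just one choice, so t7 = black.
That leaves t2 = orange. Eliminate orange elsewhere: t6.
t6 must be yellow (only option left).

t1=pink, t2=orange, t3=red, t4=white, t5=green, t6=yellow, t7=black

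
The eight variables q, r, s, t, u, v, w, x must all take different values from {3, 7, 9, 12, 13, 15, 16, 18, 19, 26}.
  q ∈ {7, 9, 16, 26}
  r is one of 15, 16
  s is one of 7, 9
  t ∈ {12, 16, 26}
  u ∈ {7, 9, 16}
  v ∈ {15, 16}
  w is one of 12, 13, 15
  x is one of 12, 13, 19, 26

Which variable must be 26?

Among the 8 variables, 19 fits only x (and all 8 values in {7, 9, 12, 13, 15, 16, 19, 26} must be used), so x = 19.
Among the 7 still-open variables, 13 fits only w (and all 7 values in {7, 9, 12, 13, 15, 16, 26} must be used), so w = 13.
The 6 still-open variables draw from only 6 values {7, 9, 12, 15, 16, 26}, so each is used; only t can be 12, hence t = 12.
The 5 still-open variables draw from only 5 values {7, 9, 15, 16, 26}, so each is used; only q can be 26, hence q = 26.

q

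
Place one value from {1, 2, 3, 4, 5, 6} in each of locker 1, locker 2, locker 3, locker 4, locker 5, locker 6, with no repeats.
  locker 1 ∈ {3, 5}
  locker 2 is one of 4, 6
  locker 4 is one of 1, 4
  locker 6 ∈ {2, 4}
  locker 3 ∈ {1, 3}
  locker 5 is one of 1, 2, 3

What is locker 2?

6

The 6 variables draw from only 6 values {1, 2, 3, 4, 5, 6}, so each is used; only locker 1 can be 5, hence locker 1 = 5.
Among the 5 still-open variables, 6 fits only locker 2 (and all 5 values in {1, 2, 3, 4, 6} must be used), so locker 2 = 6.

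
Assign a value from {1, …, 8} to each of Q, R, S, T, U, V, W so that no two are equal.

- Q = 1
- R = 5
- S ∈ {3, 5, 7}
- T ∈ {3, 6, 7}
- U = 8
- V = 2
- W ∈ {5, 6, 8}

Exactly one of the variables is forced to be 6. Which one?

Q's domain is down to {1}, so Q = 1.
R has just one choice, so R = 5. Strike 5 from S, W.
That leaves U = 8. Eliminate 8 elsewhere: W.
So 6 goes to W.

W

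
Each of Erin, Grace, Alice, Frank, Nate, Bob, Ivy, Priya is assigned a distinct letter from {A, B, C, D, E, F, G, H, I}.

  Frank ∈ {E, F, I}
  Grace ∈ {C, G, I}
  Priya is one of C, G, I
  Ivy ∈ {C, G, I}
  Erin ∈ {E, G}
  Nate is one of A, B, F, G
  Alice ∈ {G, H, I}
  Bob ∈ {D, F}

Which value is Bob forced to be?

Grace, Ivy, Priya between them cover only {C, G, I} — a naked triple. Remove those values from Erin, Alice, Frank, Nate.
Erin must be E (only option left). Strike E from Frank.
That leaves Alice = H.
Frank's domain is down to {F}, so Frank = F. Remove F from Nate, Bob.
So Bob = D.

D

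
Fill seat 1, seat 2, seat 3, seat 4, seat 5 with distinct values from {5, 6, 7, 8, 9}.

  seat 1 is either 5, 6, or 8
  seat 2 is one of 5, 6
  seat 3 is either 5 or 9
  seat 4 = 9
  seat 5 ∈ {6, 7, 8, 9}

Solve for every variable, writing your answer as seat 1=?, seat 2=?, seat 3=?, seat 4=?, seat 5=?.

seat 4 has just one choice, so seat 4 = 9. Remove 9 from seat 3, seat 5.
seat 3's domain is down to {5}, so seat 3 = 5. Eliminate 5 elsewhere: seat 1, seat 2.
That leaves seat 2 = 6. Remove 6 from seat 1, seat 5.
seat 1 must be 8 (only option left). Eliminate 8 elsewhere: seat 5.
That leaves seat 5 = 7.

seat 1=8, seat 2=6, seat 3=5, seat 4=9, seat 5=7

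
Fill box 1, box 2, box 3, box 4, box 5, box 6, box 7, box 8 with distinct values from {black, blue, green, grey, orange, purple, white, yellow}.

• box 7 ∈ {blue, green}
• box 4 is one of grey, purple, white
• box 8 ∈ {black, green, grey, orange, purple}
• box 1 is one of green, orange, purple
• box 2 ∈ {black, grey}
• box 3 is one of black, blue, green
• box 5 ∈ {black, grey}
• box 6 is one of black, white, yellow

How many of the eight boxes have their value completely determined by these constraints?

Among the 8 variables, yellow fits only box 6 (and all 8 values in {black, blue, green, grey, orange, purple, white, yellow} must be used), so box 6 = yellow.
Among the 7 still-open variables, white fits only box 4 (and all 7 values in {black, blue, green, grey, orange, purple, white} must be used), so box 4 = white.
box 2 and box 5 share exactly the 2 values {black, grey}; by pigeonhole those values go to them, so strike black, grey from box 3, box 8.
box 3 and box 7 between them cover only {blue, green} — a naked pair. Remove those values from box 1, box 8.
Determined: box 4=white, box 6=yellow. The other boxes each still have more than one consistent value. That makes 2.

2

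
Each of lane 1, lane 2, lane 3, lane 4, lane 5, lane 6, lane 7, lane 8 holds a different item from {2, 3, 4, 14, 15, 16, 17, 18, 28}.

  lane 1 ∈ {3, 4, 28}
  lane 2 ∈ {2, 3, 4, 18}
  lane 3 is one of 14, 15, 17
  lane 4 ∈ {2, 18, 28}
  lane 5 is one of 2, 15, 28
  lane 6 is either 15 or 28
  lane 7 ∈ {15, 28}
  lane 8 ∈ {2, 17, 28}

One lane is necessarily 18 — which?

lane 4

The 8 variables together cover exactly {2, 3, 4, 14, 15, 17, 18, 28} — 8 values for 8 variables — and 14 appears only in lane 3's list, so lane 3 = 14.
The 7 still-open variables draw from only 7 values {2, 3, 4, 15, 17, 18, 28}, so each is used; only lane 8 can be 17, hence lane 8 = 17.
lane 6 and lane 7 between them cover only {15, 28} — a naked pair. Remove those values from lane 1, lane 4, lane 5.
That leaves lane 5 = 2. So lane 2, lane 4 can't be 2.
So 18 goes to lane 4.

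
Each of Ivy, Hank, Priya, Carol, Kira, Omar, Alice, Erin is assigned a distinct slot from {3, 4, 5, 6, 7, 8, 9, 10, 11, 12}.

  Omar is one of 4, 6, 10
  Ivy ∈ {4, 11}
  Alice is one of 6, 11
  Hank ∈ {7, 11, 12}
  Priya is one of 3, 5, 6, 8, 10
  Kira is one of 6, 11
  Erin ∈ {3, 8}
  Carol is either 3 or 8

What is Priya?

5

Carol and Erin between them cover only {3, 8} — a naked pair. Remove those values from Priya.
The 2 variables Kira and Alice are confined to {6, 11}, which locks those values in; drop them from Ivy, Hank, Priya, Omar.
Ivy must be 4 (only option left). Eliminate 4 elsewhere: Omar.
Omar's domain is down to {10}, so Omar = 10. So Priya can't be 10.
So Priya = 5.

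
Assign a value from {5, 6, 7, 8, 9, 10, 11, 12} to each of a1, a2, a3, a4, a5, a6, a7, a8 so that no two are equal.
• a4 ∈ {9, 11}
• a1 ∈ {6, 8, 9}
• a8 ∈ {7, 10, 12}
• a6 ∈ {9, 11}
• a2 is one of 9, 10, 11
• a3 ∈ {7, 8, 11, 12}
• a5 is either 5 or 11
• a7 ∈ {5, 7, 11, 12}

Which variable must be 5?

The 8 variables together cover exactly {5, 6, 7, 8, 9, 10, 11, 12} — 8 values for 8 variables — and 6 appears only in a1's list, so a1 = 6.
Among the 7 still-open variables, 8 fits only a3 (and all 7 values in {5, 7, 8, 9, 10, 11, 12} must be used), so a3 = 8.
The 2 variables a4 and a6 are confined to {9, 11}, which locks those values in; drop them from a2, a5, a7.
So 5 goes to a5.

a5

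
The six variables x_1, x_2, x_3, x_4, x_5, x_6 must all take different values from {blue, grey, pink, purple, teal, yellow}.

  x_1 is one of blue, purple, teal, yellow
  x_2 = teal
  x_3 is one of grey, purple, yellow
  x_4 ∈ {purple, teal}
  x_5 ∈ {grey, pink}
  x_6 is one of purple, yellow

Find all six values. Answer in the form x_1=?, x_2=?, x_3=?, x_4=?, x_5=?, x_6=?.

x_2 must be teal (only option left). Remove teal from x_1, x_4.
x_4 must be purple (only option left). Eliminate purple elsewhere: x_1, x_3, x_6.
x_6 must be yellow (only option left). Remove yellow from x_1, x_3.
x_1's domain is down to {blue}, so x_1 = blue.
x_3's domain is down to {grey}, so x_3 = grey. Eliminate grey elsewhere: x_5.
That leaves x_5 = pink.

x_1=blue, x_2=teal, x_3=grey, x_4=purple, x_5=pink, x_6=yellow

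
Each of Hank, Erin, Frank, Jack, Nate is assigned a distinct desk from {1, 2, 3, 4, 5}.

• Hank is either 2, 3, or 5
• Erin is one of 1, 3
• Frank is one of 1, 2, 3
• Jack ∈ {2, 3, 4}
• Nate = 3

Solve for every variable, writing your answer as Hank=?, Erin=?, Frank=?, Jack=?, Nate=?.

Nate's domain is down to {3}, so Nate = 3. Strike 3 from Hank, Erin, Frank, Jack.
Erin has just one choice, so Erin = 1. Eliminate 1 elsewhere: Frank.
Frank must be 2 (only option left). Remove 2 from Hank, Jack.
Jack must be 4 (only option left).
Hank must be 5 (only option left).

Hank=5, Erin=1, Frank=2, Jack=4, Nate=3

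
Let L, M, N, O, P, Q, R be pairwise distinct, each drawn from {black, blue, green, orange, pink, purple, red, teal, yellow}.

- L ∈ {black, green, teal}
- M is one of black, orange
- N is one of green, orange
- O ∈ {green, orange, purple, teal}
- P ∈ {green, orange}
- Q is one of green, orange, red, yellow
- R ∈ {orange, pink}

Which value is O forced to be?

purple

The 2 variables N and P are confined to {green, orange}, which locks those values in; drop them from L, M, O, Q, R.
M's domain is down to {black}, so M = black. Eliminate black elsewhere: L.
R has just one choice, so R = pink.
L must be teal (only option left). Eliminate teal elsewhere: O.
So O = purple.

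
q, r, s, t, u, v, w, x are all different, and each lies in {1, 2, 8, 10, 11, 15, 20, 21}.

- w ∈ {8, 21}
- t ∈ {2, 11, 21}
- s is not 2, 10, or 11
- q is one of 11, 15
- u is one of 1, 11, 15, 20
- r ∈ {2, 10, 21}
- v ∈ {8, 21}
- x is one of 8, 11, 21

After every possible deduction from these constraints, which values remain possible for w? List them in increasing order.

8, 21

Among the 8 variables, 10 fits only r (and all 8 values in {1, 2, 8, 10, 11, 15, 20, 21} must be used), so r = 10.
The 7 still-open variables together cover exactly {1, 2, 8, 11, 15, 20, 21} — 7 values for 7 variables — and 2 appears only in t's list, so t = 2.
The 2 variables v and w are confined to {8, 21}, which locks those values in; drop them from s, x.
x's domain is down to {11}, so x = 11. Remove 11 from q, u.
That leaves q = 15. Strike 15 from s, u.
No further eliminations apply; w can still be any of 8, 21.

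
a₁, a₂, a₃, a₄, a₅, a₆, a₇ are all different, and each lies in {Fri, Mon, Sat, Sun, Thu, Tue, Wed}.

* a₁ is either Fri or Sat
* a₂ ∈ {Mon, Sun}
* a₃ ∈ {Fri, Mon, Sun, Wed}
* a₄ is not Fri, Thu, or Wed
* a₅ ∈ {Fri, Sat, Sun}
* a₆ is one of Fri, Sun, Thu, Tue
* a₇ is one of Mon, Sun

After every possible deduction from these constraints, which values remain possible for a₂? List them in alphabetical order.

The 7 variables draw from only 7 values {Fri, Mon, Sat, Sun, Thu, Tue, Wed}, so each is used; only a₆ can be Thu, hence a₆ = Thu.
The 6 still-open variables draw from only 6 values {Fri, Mon, Sat, Sun, Tue, Wed}, so each is used; only a₄ can be Tue, hence a₄ = Tue.
The 5 still-open variables draw from only 5 values {Fri, Mon, Sat, Sun, Wed}, so each is used; only a₃ can be Wed, hence a₃ = Wed.
a₂ and a₇ share exactly the 2 values {Mon, Sun}; by pigeonhole those values go to them, so strike Mon, Sun from a₅.
No further eliminations apply; a₂ can still be any of Mon, Sun.

Mon, Sun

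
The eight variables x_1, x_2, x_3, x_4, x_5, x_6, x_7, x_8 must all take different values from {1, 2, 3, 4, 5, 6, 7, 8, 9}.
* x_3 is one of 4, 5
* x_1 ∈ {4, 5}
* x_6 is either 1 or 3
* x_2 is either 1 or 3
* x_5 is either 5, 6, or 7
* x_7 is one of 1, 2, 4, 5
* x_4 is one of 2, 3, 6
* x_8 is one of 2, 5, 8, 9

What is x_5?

x_1 and x_3 share exactly the 2 values {4, 5}; by pigeonhole those values go to them, so strike 4, 5 from x_5, x_7, x_8.
x_2 and x_6 share exactly the 2 values {1, 3}; by pigeonhole those values go to them, so strike 1, 3 from x_4, x_7.
x_7 must be 2 (only option left). Strike 2 from x_4, x_8.
That leaves x_4 = 6. Strike 6 from x_5.
So x_5 = 7.

7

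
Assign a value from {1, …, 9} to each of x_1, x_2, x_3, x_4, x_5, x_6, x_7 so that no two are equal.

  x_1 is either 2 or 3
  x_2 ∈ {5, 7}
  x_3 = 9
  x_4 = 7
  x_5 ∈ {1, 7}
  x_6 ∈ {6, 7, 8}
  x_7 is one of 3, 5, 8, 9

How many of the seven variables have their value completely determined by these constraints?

x_3 must be 9 (only option left). Strike 9 from x_7.
x_4 has just one choice, so x_4 = 7. Eliminate 7 elsewhere: x_2, x_5, x_6.
x_5's domain is down to {1}, so x_5 = 1.
That leaves x_2 = 5. Remove 5 from x_7.
Determined: x_2=5, x_3=9, x_4=7, x_5=1. The other variables each still have more than one consistent value. That makes 4.

4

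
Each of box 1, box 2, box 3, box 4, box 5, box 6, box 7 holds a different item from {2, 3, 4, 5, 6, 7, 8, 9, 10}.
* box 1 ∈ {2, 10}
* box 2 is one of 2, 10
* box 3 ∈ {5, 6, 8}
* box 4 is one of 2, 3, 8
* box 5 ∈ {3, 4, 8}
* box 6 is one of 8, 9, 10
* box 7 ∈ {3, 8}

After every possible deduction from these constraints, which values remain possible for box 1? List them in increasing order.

box 1 and box 2 between them cover only {2, 10} — a naked pair. Remove those values from box 4, box 6.
box 4 and box 7 share exactly the 2 values {3, 8}; by pigeonhole those values go to them, so strike 3, 8 from box 3, box 5, box 6.
box 5's domain is down to {4}, so box 5 = 4.
box 6 must be 9 (only option left).
No further eliminations apply; box 1 can still be any of 2, 10.

2, 10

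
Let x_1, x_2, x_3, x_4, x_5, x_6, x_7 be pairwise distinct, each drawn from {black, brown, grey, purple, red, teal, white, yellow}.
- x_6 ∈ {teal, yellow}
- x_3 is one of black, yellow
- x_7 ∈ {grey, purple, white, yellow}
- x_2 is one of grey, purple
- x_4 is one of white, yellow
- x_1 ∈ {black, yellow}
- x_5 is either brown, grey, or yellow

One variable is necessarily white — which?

The 7 variables draw from only 7 values {black, brown, grey, purple, teal, white, yellow}, so each is used; only x_5 can be brown, hence x_5 = brown.
Among the 6 still-open variables, teal fits only x_6 (and all 6 values in {black, grey, purple, teal, white, yellow} must be used), so x_6 = teal.
The 2 variables x_1 and x_3 are confined to {black, yellow}, which locks those values in; drop them from x_4, x_7.
So white goes to x_4.

x_4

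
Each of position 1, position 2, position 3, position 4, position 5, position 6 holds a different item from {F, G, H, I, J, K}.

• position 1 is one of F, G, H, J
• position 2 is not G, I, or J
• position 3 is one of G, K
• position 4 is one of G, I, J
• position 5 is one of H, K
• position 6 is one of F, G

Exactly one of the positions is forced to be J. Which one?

position 1

Among the 6 variables, I fits only position 4 (and all 6 values in {F, G, H, I, J, K} must be used), so position 4 = I.
The 5 still-open variables together cover exactly {F, G, H, J, K} — 5 values for 5 variables — and J appears only in position 1's list, so position 1 = J.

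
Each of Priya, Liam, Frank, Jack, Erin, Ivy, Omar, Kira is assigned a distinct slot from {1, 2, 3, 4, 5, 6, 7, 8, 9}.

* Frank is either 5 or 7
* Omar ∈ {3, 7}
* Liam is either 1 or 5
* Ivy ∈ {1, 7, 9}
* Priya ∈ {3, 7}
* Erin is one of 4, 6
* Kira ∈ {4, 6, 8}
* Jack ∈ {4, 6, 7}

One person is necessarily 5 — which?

Among the 8 variables, 8 fits only Kira (and all 8 values in {1, 3, 4, 5, 6, 7, 8, 9} must be used), so Kira = 8.
The 7 still-open variables together cover exactly {1, 3, 4, 5, 6, 7, 9} — 7 values for 7 variables — and 9 appears only in Ivy's list, so Ivy = 9.
The 6 still-open variables together cover exactly {1, 3, 4, 5, 6, 7} — 6 values for 6 variables — and 1 appears only in Liam's list, so Liam = 1.
The 5 still-open variables draw from only 5 values {3, 4, 5, 6, 7}, so each is used; only Frank can be 5, hence Frank = 5.

Frank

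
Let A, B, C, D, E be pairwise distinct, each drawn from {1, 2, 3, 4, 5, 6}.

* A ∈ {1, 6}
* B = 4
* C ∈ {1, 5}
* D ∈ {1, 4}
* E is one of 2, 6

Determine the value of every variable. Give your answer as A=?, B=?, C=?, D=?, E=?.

B must be 4 (only option left). Strike 4 from D.
D must be 1 (only option left). Remove 1 from A, C.
A has just one choice, so A = 6. Strike 6 from E.
C's domain is down to {5}, so C = 5.
E's domain is down to {2}, so E = 2.

A=6, B=4, C=5, D=1, E=2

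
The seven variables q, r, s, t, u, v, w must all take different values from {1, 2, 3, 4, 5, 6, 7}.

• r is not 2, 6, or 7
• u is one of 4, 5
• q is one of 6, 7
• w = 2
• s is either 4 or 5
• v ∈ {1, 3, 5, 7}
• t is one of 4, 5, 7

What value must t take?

7

w has just one choice, so w = 2.
Among the 6 still-open variables, 6 fits only q (and all 6 values in {1, 3, 4, 5, 6, 7} must be used), so q = 6.
s and u share exactly the 2 values {4, 5}; by pigeonhole those values go to them, so strike 4, 5 from r, t, v.
So t = 7.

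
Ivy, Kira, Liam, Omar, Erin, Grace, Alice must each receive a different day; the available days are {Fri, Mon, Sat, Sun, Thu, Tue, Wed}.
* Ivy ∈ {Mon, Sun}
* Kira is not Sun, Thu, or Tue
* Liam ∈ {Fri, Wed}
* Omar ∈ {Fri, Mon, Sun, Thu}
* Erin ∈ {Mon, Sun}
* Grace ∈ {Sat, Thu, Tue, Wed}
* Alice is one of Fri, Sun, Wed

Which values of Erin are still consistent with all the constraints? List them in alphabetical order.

The 7 variables together cover exactly {Fri, Mon, Sat, Sun, Thu, Tue, Wed} — 7 values for 7 variables — and Tue appears only in Grace's list, so Grace = Tue.
The 6 still-open variables draw from only 6 values {Fri, Mon, Sat, Sun, Thu, Wed}, so each is used; only Kira can be Sat, hence Kira = Sat.
The 5 still-open variables together cover exactly {Fri, Mon, Sun, Thu, Wed} — 5 values for 5 variables — and Thu appears only in Omar's list, so Omar = Thu.
The 2 variables Ivy and Erin are confined to {Mon, Sun}, which locks those values in; drop them from Alice.
No further eliminations apply; Erin can still be any of Mon, Sun.

Mon, Sun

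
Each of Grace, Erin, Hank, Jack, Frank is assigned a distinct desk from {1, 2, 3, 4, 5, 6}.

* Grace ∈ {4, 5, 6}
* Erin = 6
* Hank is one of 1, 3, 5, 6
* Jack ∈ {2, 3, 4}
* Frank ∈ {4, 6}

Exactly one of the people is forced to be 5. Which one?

Erin has just one choice, so Erin = 6. So Grace, Hank, Frank can't be 6.
Frank's domain is down to {4}, so Frank = 4. Strike 4 from Grace, Jack.
So 5 goes to Grace.

Grace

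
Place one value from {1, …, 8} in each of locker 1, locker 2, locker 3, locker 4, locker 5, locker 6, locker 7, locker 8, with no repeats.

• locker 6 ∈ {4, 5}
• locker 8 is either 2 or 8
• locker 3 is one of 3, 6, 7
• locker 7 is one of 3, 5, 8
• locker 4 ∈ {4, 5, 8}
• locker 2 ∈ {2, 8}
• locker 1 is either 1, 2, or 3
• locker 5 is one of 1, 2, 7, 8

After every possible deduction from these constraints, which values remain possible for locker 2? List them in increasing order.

Among the 8 variables, 6 fits only locker 3 (and all 8 values in {1, 2, 3, 4, 5, 6, 7, 8} must be used), so locker 3 = 6.
The 7 still-open variables together cover exactly {1, 2, 3, 4, 5, 7, 8} — 7 values for 7 variables — and 7 appears only in locker 5's list, so locker 5 = 7.
The 6 still-open variables together cover exactly {1, 2, 3, 4, 5, 8} — 6 values for 6 variables — and 1 appears only in locker 1's list, so locker 1 = 1.
The 5 still-open variables together cover exactly {2, 3, 4, 5, 8} — 5 values for 5 variables — and 3 appears only in locker 7's list, so locker 7 = 3.
locker 2 and locker 8 share exactly the 2 values {2, 8}; by pigeonhole those values go to them, so strike 2, 8 from locker 4.
No further eliminations apply; locker 2 can still be any of 2, 8.

2, 8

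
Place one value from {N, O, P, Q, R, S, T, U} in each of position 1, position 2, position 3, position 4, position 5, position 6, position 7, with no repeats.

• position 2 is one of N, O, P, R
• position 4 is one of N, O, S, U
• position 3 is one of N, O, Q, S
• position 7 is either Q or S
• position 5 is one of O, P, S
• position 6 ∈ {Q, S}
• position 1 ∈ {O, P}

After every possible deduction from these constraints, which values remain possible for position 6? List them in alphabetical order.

Q, S

The 7 variables together cover exactly {N, O, P, Q, R, S, U} — 7 values for 7 variables — and R appears only in position 2's list, so position 2 = R.
The 6 still-open variables together cover exactly {N, O, P, Q, S, U} — 6 values for 6 variables — and U appears only in position 4's list, so position 4 = U.
The 5 still-open variables draw from only 5 values {N, O, P, Q, S}, so each is used; only position 3 can be N, hence position 3 = N.
position 6 and position 7 between them cover only {Q, S} — a naked pair. Remove those values from position 5.
No further eliminations apply; position 6 can still be any of Q, S.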